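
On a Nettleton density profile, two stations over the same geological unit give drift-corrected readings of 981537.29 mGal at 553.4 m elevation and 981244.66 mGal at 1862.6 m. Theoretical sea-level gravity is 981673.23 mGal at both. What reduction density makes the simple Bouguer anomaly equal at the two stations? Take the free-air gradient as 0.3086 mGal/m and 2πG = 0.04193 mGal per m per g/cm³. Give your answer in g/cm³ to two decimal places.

2.03

Δg_obs = 981244.66 − 981537.29 = -292.63 mGal over Δh = 1862.6 − 553.4 = 1309.2 m
Equal Bouguer anomalies ⇒ Δg_obs + (0.3086 − 0.04193ρ)·Δh = 0
0.3086 − 0.04193ρ = −Δg_obs/Δh = 0.22352
ρ = (0.3086 − 0.22352) / 0.04193 = 2.03 g/cm³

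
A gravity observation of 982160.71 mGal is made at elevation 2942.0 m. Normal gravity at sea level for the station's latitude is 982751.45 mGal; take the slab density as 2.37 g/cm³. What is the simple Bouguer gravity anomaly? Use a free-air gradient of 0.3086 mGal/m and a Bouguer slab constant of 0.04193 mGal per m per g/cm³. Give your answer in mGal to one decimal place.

24.8

Free-air correction = 0.3086 × 2942.0 = 907.90 mGal
Free-air anomaly = 982160.71 − 982751.45 + (907.90) = 317.16 mGal
Bouguer slab correction = 0.04193 × 2.37 × 2942.0 = 292.36 mGal
Simple Bouguer anomaly = 317.16 − (292.36) = 24.80 mGal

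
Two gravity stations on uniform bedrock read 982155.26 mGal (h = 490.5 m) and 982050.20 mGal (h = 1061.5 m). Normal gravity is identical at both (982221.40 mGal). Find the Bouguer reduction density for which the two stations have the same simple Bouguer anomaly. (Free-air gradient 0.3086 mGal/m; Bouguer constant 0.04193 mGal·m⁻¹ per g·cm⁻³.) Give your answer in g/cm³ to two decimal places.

Δg_obs = 982050.20 − 982155.26 = -105.06 mGal over Δh = 1061.5 − 490.5 = 571.0 m
Equal Bouguer anomalies ⇒ Δg_obs + (0.3086 − 0.04193ρ)·Δh = 0
0.3086 − 0.04193ρ = −Δg_obs/Δh = 0.18399
ρ = (0.3086 − 0.18399) / 0.04193 = 2.97 g/cm³

2.97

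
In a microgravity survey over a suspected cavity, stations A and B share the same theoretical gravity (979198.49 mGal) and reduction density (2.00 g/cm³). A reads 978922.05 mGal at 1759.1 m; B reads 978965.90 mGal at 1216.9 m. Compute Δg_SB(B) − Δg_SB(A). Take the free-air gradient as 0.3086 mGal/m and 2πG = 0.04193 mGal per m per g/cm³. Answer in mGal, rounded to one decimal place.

Δg_SB(A) = 978922.05 − 979198.49 + 0.3086×1759.1 − 0.04193×2.00×1759.1 = 118.90 mGal
Δg_SB(B) = 978965.90 − 979198.49 + 0.3086×1216.9 − 0.04193×2.00×1216.9 = 40.90 mGal
Difference = 40.90 − (118.90) = -78.00 mGal

-78.0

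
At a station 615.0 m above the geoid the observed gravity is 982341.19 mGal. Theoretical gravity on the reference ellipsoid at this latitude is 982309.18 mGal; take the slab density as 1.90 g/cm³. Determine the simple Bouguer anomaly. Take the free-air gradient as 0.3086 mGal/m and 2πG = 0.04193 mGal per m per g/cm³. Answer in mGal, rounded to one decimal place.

172.8

Free-air correction = 0.3086 × 615.0 = 189.79 mGal
Free-air anomaly = 982341.19 − 982309.18 + (189.79) = 221.80 mGal
Bouguer slab correction = 0.04193 × 1.90 × 615.0 = 49.00 mGal
Simple Bouguer anomaly = 221.80 − (49.00) = 172.80 mGal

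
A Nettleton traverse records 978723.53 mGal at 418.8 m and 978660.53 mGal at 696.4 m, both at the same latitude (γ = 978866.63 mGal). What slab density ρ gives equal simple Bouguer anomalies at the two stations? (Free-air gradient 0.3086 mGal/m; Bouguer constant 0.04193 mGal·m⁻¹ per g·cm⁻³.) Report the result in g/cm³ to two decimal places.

Δg_obs = 978660.53 − 978723.53 = -63.00 mGal over Δh = 696.4 − 418.8 = 277.6 m
Equal Bouguer anomalies ⇒ Δg_obs + (0.3086 − 0.04193ρ)·Δh = 0
0.3086 − 0.04193ρ = −Δg_obs/Δh = 0.22695
ρ = (0.3086 − 0.22695) / 0.04193 = 1.95 g/cm³

1.95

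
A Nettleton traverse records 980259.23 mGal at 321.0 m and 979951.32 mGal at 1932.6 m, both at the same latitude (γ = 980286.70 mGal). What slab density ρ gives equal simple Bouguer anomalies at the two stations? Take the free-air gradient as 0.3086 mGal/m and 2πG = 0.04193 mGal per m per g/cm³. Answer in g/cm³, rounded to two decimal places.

2.80

Δg_obs = 979951.32 − 980259.23 = -307.91 mGal over Δh = 1932.6 − 321.0 = 1611.6 m
Equal Bouguer anomalies ⇒ Δg_obs + (0.3086 − 0.04193ρ)·Δh = 0
0.3086 − 0.04193ρ = −Δg_obs/Δh = 0.19106
ρ = (0.3086 − 0.19106) / 0.04193 = 2.80 g/cm³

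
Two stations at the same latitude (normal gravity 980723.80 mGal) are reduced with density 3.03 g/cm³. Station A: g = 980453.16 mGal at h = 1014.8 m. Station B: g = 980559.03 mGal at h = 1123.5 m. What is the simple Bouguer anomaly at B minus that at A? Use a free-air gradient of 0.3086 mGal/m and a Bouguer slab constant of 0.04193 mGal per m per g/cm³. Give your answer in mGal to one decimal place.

Δg_SB(A) = 980453.16 − 980723.80 + 0.3086×1014.8 − 0.04193×3.03×1014.8 = -86.40 mGal
Δg_SB(B) = 980559.03 − 980723.80 + 0.3086×1123.5 − 0.04193×3.03×1123.5 = 39.20 mGal
Difference = 39.20 − (-86.40) = 125.60 mGal

125.6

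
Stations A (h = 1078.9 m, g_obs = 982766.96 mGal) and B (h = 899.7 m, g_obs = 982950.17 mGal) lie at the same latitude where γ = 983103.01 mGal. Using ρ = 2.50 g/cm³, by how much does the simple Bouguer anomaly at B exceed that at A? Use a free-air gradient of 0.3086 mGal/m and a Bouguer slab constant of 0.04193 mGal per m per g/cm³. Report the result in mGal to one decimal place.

Δg_SB(A) = 982766.96 − 983103.01 + 0.3086×1078.9 − 0.04193×2.50×1078.9 = -116.20 mGal
Δg_SB(B) = 982950.17 − 983103.01 + 0.3086×899.7 − 0.04193×2.50×899.7 = 30.50 mGal
Difference = 30.50 − (-116.20) = 146.70 mGal

146.7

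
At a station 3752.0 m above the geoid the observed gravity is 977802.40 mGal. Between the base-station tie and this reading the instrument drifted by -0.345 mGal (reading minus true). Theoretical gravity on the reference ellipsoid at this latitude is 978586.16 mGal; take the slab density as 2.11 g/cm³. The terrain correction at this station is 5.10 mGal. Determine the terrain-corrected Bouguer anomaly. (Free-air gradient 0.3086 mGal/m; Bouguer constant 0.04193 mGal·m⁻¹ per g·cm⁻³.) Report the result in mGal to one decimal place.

Drift-corrected reading = 977802.40 − (-0.345) = 977802.745 mGal
Free-air correction = 0.3086 × 3752.0 = 1157.87 mGal
Free-air anomaly = 977802.745 − 978586.16 + (1157.87) = 374.455 mGal
Bouguer slab correction = 0.04193 × 2.11 × 3752.0 = 331.95 mGal
Simple Bouguer anomaly = 374.455 − (331.95) = 42.505 mGal
Complete Bouguer anomaly = 42.505 + 5.10 = 47.605 mGal

47.6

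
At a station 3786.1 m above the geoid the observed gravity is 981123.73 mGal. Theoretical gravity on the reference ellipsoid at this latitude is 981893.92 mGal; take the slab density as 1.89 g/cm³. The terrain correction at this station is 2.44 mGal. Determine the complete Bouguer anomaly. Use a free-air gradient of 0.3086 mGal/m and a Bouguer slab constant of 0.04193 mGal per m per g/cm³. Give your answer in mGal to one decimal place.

100.6

Free-air correction = 0.3086 × 3786.1 = 1168.39 mGal
Free-air anomaly = 981123.73 − 981893.92 + (1168.39) = 398.20 mGal
Bouguer slab correction = 0.04193 × 1.89 × 3786.1 = 300.04 mGal
Simple Bouguer anomaly = 398.20 − (300.04) = 98.16 mGal
Complete Bouguer anomaly = 98.16 + 2.44 = 100.60 mGal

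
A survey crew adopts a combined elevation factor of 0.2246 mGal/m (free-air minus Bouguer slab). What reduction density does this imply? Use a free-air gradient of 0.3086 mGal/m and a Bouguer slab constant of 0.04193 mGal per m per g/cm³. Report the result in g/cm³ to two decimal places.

0.2246 = 0.3086 − 0.04193 × ρ
ρ = (0.3086 − 0.2246) / 0.04193 = 2.00 g/cm³

2.00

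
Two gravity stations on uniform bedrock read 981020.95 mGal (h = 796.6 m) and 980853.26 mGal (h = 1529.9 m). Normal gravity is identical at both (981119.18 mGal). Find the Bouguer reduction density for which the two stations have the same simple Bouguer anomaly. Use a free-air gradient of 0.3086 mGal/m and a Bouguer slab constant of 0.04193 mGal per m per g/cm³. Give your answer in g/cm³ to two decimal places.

Δg_obs = 980853.26 − 981020.95 = -167.69 mGal over Δh = 1529.9 − 796.6 = 733.3 m
Equal Bouguer anomalies ⇒ Δg_obs + (0.3086 − 0.04193ρ)·Δh = 0
0.3086 − 0.04193ρ = −Δg_obs/Δh = 0.22868
ρ = (0.3086 − 0.22868) / 0.04193 = 1.91 g/cm³

1.91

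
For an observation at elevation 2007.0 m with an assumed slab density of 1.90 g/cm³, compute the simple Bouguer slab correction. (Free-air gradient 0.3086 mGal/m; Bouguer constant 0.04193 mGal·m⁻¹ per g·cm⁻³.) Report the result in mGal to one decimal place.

159.9

Bouguer slab correction = 0.04193 × 1.90 × 2007.0 = 159.9 mGal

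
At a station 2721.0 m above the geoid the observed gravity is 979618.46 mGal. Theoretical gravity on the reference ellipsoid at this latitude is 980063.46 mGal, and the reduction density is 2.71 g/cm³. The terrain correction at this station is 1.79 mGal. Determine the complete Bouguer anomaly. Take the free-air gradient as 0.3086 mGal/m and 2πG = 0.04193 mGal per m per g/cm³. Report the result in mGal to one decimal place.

Free-air correction = 0.3086 × 2721.0 = 839.70 mGal
Free-air anomaly = 979618.46 − 980063.46 + (839.70) = 394.70 mGal
Bouguer slab correction = 0.04193 × 2.71 × 2721.0 = 309.19 mGal
Simple Bouguer anomaly = 394.70 − (309.19) = 85.51 mGal
Complete Bouguer anomaly = 85.51 + 1.79 = 87.30 mGal

87.3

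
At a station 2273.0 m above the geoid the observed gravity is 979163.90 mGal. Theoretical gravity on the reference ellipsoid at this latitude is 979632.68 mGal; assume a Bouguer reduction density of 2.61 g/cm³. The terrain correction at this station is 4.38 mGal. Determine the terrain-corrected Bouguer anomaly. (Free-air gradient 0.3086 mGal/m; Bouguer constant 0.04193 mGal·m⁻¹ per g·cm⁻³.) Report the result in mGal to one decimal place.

Free-air correction = 0.3086 × 2273.0 = 701.45 mGal
Free-air anomaly = 979163.90 − 979632.68 + (701.45) = 232.67 mGal
Bouguer slab correction = 0.04193 × 2.61 × 2273.0 = 248.75 mGal
Simple Bouguer anomaly = 232.67 − (248.75) = -16.08 mGal
Complete Bouguer anomaly = -16.08 + 4.38 = -11.70 mGal

-11.7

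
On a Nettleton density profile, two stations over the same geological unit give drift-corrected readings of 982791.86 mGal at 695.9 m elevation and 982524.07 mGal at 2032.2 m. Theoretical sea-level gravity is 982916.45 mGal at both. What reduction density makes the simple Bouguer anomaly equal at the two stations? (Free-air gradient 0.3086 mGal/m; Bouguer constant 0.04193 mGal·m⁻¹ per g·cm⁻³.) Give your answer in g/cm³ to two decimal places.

Δg_obs = 982524.07 − 982791.86 = -267.79 mGal over Δh = 2032.2 − 695.9 = 1336.3 m
Equal Bouguer anomalies ⇒ Δg_obs + (0.3086 − 0.04193ρ)·Δh = 0
0.3086 − 0.04193ρ = −Δg_obs/Δh = 0.20040
ρ = (0.3086 − 0.20040) / 0.04193 = 2.58 g/cm³

2.58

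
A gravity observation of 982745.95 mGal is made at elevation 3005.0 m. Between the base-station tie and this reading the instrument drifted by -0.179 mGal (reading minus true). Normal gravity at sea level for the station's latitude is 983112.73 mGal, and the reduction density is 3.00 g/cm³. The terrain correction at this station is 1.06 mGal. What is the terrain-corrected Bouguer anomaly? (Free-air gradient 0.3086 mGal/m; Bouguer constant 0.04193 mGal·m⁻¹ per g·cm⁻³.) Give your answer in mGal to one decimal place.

Drift-corrected reading = 982745.95 − (-0.179) = 982746.129 mGal
Free-air correction = 0.3086 × 3005.0 = 927.34 mGal
Free-air anomaly = 982746.129 − 983112.73 + (927.34) = 560.739 mGal
Bouguer slab correction = 0.04193 × 3.00 × 3005.0 = 378.00 mGal
Simple Bouguer anomaly = 560.739 − (378.00) = 182.739 mGal
Complete Bouguer anomaly = 182.739 + 1.06 = 183.799 mGal

183.8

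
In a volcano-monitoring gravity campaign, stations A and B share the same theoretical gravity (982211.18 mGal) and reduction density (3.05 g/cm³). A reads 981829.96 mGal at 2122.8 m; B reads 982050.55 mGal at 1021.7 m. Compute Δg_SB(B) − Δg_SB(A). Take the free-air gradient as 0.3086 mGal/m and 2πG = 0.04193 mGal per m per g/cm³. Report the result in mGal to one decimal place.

21.6

Δg_SB(A) = 981829.96 − 982211.18 + 0.3086×2122.8 − 0.04193×3.05×2122.8 = 2.40 mGal
Δg_SB(B) = 982050.55 − 982211.18 + 0.3086×1021.7 − 0.04193×3.05×1021.7 = 24.00 mGal
Difference = 24.00 − (2.40) = 21.60 mGal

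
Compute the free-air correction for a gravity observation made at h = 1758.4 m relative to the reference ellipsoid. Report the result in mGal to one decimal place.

542.6

Free-air correction = 0.3086 × 1758.4 = 542.6 mGal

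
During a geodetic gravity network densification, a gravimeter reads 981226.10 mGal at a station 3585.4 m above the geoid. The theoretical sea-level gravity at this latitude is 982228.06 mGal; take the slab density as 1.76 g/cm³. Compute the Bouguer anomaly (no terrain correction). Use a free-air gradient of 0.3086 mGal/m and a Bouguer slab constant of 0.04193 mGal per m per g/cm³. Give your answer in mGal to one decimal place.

Free-air correction = 0.3086 × 3585.4 = 1106.45 mGal
Free-air anomaly = 981226.10 − 982228.06 + (1106.45) = 104.49 mGal
Bouguer slab correction = 0.04193 × 1.76 × 3585.4 = 264.59 mGal
Simple Bouguer anomaly = 104.49 − (264.59) = -160.10 mGal

-160.1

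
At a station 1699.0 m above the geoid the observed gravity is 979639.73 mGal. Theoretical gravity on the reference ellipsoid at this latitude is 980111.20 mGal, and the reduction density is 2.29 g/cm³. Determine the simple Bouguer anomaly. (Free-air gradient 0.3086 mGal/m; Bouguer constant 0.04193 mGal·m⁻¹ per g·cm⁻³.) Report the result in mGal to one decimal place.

Free-air correction = 0.3086 × 1699.0 = 524.31 mGal
Free-air anomaly = 979639.73 − 980111.20 + (524.31) = 52.84 mGal
Bouguer slab correction = 0.04193 × 2.29 × 1699.0 = 163.14 mGal
Simple Bouguer anomaly = 52.84 − (163.14) = -110.30 mGal

-110.3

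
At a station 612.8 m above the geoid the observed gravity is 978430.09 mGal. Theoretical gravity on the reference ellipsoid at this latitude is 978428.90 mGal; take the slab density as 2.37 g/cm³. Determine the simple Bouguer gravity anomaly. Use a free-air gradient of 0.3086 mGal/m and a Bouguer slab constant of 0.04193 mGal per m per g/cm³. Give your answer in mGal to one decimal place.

129.4

Free-air correction = 0.3086 × 612.8 = 189.11 mGal
Free-air anomaly = 978430.09 − 978428.90 + (189.11) = 190.30 mGal
Bouguer slab correction = 0.04193 × 2.37 × 612.8 = 60.90 mGal
Simple Bouguer anomaly = 190.30 − (60.90) = 129.40 mGal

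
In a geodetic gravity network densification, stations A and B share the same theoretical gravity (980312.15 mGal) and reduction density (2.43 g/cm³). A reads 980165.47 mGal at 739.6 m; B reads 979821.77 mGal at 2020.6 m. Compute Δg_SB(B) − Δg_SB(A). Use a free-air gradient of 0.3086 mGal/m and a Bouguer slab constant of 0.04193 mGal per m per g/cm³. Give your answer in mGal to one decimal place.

-78.9

Δg_SB(A) = 980165.47 − 980312.15 + 0.3086×739.6 − 0.04193×2.43×739.6 = 6.20 mGal
Δg_SB(B) = 979821.77 − 980312.15 + 0.3086×2020.6 − 0.04193×2.43×2020.6 = -72.70 mGal
Difference = -72.70 − (6.20) = -78.90 mGal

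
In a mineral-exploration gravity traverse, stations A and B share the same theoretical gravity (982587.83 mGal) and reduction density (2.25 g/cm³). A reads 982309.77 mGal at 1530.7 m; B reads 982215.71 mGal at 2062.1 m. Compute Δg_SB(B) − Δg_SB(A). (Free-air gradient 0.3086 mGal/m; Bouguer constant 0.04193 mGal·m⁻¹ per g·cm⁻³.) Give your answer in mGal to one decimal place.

Δg_SB(A) = 982309.77 − 982587.83 + 0.3086×1530.7 − 0.04193×2.25×1530.7 = 49.90 mGal
Δg_SB(B) = 982215.71 − 982587.83 + 0.3086×2062.1 − 0.04193×2.25×2062.1 = 69.70 mGal
Difference = 69.70 − (49.90) = 19.80 mGal

19.8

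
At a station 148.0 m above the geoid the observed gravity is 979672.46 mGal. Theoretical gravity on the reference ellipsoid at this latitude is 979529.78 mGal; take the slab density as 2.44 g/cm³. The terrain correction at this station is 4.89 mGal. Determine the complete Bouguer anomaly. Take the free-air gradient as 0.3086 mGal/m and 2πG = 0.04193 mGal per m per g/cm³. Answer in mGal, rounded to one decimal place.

178.1

Free-air correction = 0.3086 × 148.0 = 45.67 mGal
Free-air anomaly = 979672.46 − 979529.78 + (45.67) = 188.35 mGal
Bouguer slab correction = 0.04193 × 2.44 × 148.0 = 15.14 mGal
Simple Bouguer anomaly = 188.35 − (15.14) = 173.21 mGal
Complete Bouguer anomaly = 173.21 + 4.89 = 178.10 mGal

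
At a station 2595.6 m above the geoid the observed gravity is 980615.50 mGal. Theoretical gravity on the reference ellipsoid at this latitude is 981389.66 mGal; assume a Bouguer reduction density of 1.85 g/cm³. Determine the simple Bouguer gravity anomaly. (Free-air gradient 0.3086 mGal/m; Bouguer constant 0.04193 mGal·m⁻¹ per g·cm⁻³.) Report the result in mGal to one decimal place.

-174.5

Free-air correction = 0.3086 × 2595.6 = 801.00 mGal
Free-air anomaly = 980615.50 − 981389.66 + (801.00) = 26.84 mGal
Bouguer slab correction = 0.04193 × 1.85 × 2595.6 = 201.34 mGal
Simple Bouguer anomaly = 26.84 − (201.34) = -174.50 mGal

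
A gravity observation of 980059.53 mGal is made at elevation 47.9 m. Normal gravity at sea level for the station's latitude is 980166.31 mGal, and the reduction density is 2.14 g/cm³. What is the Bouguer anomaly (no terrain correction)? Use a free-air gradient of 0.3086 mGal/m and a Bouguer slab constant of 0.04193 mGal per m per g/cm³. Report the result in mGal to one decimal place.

Free-air correction = 0.3086 × 47.9 = 14.78 mGal
Free-air anomaly = 980059.53 − 980166.31 + (14.78) = -92.00 mGal
Bouguer slab correction = 0.04193 × 2.14 × 47.9 = 4.30 mGal
Simple Bouguer anomaly = -92.00 − (4.30) = -96.30 mGal

-96.3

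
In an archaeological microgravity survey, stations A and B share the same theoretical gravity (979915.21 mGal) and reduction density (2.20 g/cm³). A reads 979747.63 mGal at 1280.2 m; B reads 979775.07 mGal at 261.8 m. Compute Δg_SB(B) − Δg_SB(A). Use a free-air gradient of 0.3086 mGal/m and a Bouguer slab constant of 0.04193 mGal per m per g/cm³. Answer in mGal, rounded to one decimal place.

-192.9

Δg_SB(A) = 979747.63 − 979915.21 + 0.3086×1280.2 − 0.04193×2.20×1280.2 = 109.40 mGal
Δg_SB(B) = 979775.07 − 979915.21 + 0.3086×261.8 − 0.04193×2.20×261.8 = -83.50 mGal
Difference = -83.50 − (109.40) = -192.90 mGal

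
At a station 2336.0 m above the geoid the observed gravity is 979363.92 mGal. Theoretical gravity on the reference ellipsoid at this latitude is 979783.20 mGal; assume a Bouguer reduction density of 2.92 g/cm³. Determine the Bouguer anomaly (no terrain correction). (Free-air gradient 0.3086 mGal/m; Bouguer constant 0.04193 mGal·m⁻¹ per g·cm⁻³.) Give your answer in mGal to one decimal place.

Free-air correction = 0.3086 × 2336.0 = 720.89 mGal
Free-air anomaly = 979363.92 − 979783.20 + (720.89) = 301.61 mGal
Bouguer slab correction = 0.04193 × 2.92 × 2336.0 = 286.01 mGal
Simple Bouguer anomaly = 301.61 − (286.01) = 15.60 mGal

15.6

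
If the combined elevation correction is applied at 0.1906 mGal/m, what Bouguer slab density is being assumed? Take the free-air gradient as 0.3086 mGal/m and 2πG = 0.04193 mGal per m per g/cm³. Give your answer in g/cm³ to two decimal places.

2.81

0.1906 = 0.3086 − 0.04193 × ρ
ρ = (0.3086 − 0.1906) / 0.04193 = 2.81 g/cm³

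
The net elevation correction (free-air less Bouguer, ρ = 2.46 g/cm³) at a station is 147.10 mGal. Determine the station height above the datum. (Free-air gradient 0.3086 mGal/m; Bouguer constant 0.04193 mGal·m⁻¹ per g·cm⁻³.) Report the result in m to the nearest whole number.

Combined gradient = 0.3086 − 0.04193 × 2.46 = 0.2054522 mGal/m
h = 147.10 / 0.2054522 = 715.98 m

716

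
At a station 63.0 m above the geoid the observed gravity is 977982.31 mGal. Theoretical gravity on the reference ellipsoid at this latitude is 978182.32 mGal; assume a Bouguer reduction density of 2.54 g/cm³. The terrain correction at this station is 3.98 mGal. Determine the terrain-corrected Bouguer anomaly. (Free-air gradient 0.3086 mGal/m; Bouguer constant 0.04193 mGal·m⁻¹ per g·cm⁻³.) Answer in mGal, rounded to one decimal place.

-183.3

Free-air correction = 0.3086 × 63.0 = 19.44 mGal
Free-air anomaly = 977982.31 − 978182.32 + (19.44) = -180.57 mGal
Bouguer slab correction = 0.04193 × 2.54 × 63.0 = 6.71 mGal
Simple Bouguer anomaly = -180.57 − (6.71) = -187.28 mGal
Complete Bouguer anomaly = -187.28 + 3.98 = -183.30 mGal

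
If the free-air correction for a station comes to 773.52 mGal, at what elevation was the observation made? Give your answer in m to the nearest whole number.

h = 773.52 / 0.3086 = 2506.55 m

2507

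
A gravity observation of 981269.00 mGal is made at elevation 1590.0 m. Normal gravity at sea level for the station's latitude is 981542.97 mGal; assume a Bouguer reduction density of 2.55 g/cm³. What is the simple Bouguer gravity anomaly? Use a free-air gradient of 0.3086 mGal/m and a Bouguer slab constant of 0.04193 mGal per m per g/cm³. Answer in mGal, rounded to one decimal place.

46.7

Free-air correction = 0.3086 × 1590.0 = 490.67 mGal
Free-air anomaly = 981269.00 − 981542.97 + (490.67) = 216.70 mGal
Bouguer slab correction = 0.04193 × 2.55 × 1590.0 = 170.01 mGal
Simple Bouguer anomaly = 216.70 − (170.01) = 46.69 mGal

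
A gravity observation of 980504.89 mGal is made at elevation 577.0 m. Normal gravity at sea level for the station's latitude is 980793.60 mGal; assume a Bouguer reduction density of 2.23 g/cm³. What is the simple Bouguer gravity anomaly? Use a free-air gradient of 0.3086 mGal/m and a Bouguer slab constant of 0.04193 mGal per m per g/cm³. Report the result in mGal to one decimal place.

Free-air correction = 0.3086 × 577.0 = 178.06 mGal
Free-air anomaly = 980504.89 − 980793.60 + (178.06) = -110.65 mGal
Bouguer slab correction = 0.04193 × 2.23 × 577.0 = 53.95 mGal
Simple Bouguer anomaly = -110.65 − (53.95) = -164.60 mGal

-164.6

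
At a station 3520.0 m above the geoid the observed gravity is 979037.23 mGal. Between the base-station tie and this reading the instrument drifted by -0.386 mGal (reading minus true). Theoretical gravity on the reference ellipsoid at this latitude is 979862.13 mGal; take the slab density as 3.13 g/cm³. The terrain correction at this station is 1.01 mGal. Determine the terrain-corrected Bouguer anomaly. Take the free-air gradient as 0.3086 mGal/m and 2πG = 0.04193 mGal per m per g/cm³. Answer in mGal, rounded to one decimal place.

Drift-corrected reading = 979037.23 − (-0.386) = 979037.616 mGal
Free-air correction = 0.3086 × 3520.0 = 1086.27 mGal
Free-air anomaly = 979037.616 − 979862.13 + (1086.27) = 261.756 mGal
Bouguer slab correction = 0.04193 × 3.13 × 3520.0 = 461.97 mGal
Simple Bouguer anomaly = 261.756 − (461.97) = -200.214 mGal
Complete Bouguer anomaly = -200.214 + 1.01 = -199.204 mGal

-199.2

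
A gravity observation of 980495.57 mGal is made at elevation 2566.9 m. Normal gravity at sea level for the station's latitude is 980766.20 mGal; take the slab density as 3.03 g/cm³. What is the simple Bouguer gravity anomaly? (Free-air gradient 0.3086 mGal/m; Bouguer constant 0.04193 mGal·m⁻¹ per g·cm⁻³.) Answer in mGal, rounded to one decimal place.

Free-air correction = 0.3086 × 2566.9 = 792.15 mGal
Free-air anomaly = 980495.57 − 980766.20 + (792.15) = 521.52 mGal
Bouguer slab correction = 0.04193 × 3.03 × 2566.9 = 326.12 mGal
Simple Bouguer anomaly = 521.52 − (326.12) = 195.40 mGal

195.4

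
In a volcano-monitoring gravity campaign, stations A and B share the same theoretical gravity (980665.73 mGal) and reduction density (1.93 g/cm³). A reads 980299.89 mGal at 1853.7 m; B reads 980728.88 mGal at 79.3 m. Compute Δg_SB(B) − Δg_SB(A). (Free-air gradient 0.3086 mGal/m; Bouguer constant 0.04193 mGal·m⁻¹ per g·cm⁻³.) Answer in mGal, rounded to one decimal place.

Δg_SB(A) = 980299.89 − 980665.73 + 0.3086×1853.7 − 0.04193×1.93×1853.7 = 56.20 mGal
Δg_SB(B) = 980728.88 − 980665.73 + 0.3086×79.3 − 0.04193×1.93×79.3 = 81.20 mGal
Difference = 81.20 − (56.20) = 25.00 mGal

25.0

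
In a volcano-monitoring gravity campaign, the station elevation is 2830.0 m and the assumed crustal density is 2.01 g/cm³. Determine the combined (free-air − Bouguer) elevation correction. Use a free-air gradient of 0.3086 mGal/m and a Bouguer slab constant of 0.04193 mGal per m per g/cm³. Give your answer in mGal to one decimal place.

Combined gradient = 0.3086 − 0.04193 × 2.01 = 0.2243207 mGal/m
Combined elevation correction = 0.2243207 × 2830.0 = 634.8 mGal

634.8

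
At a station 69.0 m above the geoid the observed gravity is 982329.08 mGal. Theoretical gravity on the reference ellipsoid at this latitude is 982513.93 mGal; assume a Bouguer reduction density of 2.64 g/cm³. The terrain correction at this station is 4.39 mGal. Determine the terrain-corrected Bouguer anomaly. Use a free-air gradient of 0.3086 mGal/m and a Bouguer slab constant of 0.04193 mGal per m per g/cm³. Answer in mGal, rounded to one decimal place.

-166.8

Free-air correction = 0.3086 × 69.0 = 21.29 mGal
Free-air anomaly = 982329.08 − 982513.93 + (21.29) = -163.56 mGal
Bouguer slab correction = 0.04193 × 2.64 × 69.0 = 7.64 mGal
Simple Bouguer anomaly = -163.56 − (7.64) = -171.20 mGal
Complete Bouguer anomaly = -171.20 + 4.39 = -166.81 mGal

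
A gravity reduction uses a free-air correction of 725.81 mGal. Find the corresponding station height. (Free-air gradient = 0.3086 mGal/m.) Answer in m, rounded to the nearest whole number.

2352

h = 725.81 / 0.3086 = 2351.94 m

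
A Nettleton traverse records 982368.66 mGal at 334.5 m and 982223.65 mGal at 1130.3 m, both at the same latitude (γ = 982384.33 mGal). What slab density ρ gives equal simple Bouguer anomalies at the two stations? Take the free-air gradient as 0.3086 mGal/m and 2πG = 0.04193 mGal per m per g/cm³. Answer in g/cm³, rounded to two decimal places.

Δg_obs = 982223.65 − 982368.66 = -145.01 mGal over Δh = 1130.3 − 334.5 = 795.8 m
Equal Bouguer anomalies ⇒ Δg_obs + (0.3086 − 0.04193ρ)·Δh = 0
0.3086 − 0.04193ρ = −Δg_obs/Δh = 0.18222
ρ = (0.3086 − 0.18222) / 0.04193 = 3.01 g/cm³

3.01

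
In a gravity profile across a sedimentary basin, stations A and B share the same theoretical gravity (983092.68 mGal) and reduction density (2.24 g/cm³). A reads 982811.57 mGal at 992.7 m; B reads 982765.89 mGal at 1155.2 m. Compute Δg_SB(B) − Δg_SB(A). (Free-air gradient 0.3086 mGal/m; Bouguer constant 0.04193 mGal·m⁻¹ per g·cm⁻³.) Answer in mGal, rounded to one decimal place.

Δg_SB(A) = 982811.57 − 983092.68 + 0.3086×992.7 − 0.04193×2.24×992.7 = -68.00 mGal
Δg_SB(B) = 982765.89 − 983092.68 + 0.3086×1155.2 − 0.04193×2.24×1155.2 = -78.80 mGal
Difference = -78.80 − (-68.00) = -10.80 mGal

-10.8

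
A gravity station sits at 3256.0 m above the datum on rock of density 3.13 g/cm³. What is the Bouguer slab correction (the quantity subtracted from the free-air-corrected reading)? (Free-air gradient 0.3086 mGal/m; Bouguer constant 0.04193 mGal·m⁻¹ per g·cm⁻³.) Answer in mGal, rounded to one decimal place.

427.3

Bouguer slab correction = 0.04193 × 3.13 × 3256.0 = 427.3 mGal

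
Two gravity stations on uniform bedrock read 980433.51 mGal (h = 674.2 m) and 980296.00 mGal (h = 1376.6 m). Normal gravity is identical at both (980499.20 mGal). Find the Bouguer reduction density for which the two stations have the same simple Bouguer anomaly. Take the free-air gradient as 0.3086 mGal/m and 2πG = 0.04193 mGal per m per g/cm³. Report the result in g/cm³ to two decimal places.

Δg_obs = 980296.00 − 980433.51 = -137.51 mGal over Δh = 1376.6 − 674.2 = 702.4 m
Equal Bouguer anomalies ⇒ Δg_obs + (0.3086 − 0.04193ρ)·Δh = 0
0.3086 − 0.04193ρ = −Δg_obs/Δh = 0.19577
ρ = (0.3086 − 0.19577) / 0.04193 = 2.69 g/cm³

2.69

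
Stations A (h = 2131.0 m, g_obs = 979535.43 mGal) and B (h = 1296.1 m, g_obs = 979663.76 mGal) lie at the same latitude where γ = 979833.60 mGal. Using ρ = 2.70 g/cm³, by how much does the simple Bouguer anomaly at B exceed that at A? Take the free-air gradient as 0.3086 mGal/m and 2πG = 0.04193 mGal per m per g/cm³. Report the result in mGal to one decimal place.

-34.8

Δg_SB(A) = 979535.43 − 979833.60 + 0.3086×2131.0 − 0.04193×2.70×2131.0 = 118.20 mGal
Δg_SB(B) = 979663.76 − 979833.60 + 0.3086×1296.1 − 0.04193×2.70×1296.1 = 83.40 mGal
Difference = 83.40 − (118.20) = -34.80 mGal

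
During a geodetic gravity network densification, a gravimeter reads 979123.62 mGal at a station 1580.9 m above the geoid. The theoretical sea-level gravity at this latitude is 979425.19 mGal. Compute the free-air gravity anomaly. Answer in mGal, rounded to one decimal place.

186.3

Free-air correction = 0.3086 × 1580.9 = 487.87 mGal
Free-air anomaly = 979123.62 − 979425.19 + (487.87) = 186.30 mGal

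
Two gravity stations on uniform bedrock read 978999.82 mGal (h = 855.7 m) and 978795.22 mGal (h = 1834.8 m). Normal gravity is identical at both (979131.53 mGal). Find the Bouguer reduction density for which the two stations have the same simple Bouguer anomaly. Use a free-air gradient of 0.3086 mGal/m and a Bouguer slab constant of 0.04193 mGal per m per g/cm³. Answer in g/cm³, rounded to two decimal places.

Δg_obs = 978795.22 − 978999.82 = -204.60 mGal over Δh = 1834.8 − 855.7 = 979.1 m
Equal Bouguer anomalies ⇒ Δg_obs + (0.3086 − 0.04193ρ)·Δh = 0
0.3086 − 0.04193ρ = −Δg_obs/Δh = 0.20897
ρ = (0.3086 − 0.20897) / 0.04193 = 2.38 g/cm³

2.38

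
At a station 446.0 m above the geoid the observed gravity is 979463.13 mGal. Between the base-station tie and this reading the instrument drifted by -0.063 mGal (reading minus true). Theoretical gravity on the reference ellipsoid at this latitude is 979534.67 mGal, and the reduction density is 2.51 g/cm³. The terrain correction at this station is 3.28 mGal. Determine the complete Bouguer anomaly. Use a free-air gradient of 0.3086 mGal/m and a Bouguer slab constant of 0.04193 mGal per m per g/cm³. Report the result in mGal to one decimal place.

22.5

Drift-corrected reading = 979463.13 − (-0.063) = 979463.193 mGal
Free-air correction = 0.3086 × 446.0 = 137.64 mGal
Free-air anomaly = 979463.193 − 979534.67 + (137.64) = 66.163 mGal
Bouguer slab correction = 0.04193 × 2.51 × 446.0 = 46.94 mGal
Simple Bouguer anomaly = 66.163 − (46.94) = 19.223 mGal
Complete Bouguer anomaly = 19.223 + 3.28 = 22.503 mGal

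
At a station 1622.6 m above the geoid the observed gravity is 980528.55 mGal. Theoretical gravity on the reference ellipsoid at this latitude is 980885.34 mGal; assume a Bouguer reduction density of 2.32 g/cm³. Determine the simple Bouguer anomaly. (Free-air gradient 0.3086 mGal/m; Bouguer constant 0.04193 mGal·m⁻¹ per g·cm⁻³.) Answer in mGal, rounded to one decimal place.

-13.9

Free-air correction = 0.3086 × 1622.6 = 500.73 mGal
Free-air anomaly = 980528.55 − 980885.34 + (500.73) = 143.94 mGal
Bouguer slab correction = 0.04193 × 2.32 × 1622.6 = 157.84 mGal
Simple Bouguer anomaly = 143.94 − (157.84) = -13.90 mGal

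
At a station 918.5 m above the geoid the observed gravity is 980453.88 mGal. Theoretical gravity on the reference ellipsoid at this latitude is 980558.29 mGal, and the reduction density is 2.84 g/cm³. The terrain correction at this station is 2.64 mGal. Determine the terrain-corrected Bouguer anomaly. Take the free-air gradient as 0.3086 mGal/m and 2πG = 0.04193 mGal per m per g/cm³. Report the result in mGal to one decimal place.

Free-air correction = 0.3086 × 918.5 = 283.45 mGal
Free-air anomaly = 980453.88 − 980558.29 + (283.45) = 179.04 mGal
Bouguer slab correction = 0.04193 × 2.84 × 918.5 = 109.38 mGal
Simple Bouguer anomaly = 179.04 − (109.38) = 69.66 mGal
Complete Bouguer anomaly = 69.66 + 2.64 = 72.30 mGal

72.3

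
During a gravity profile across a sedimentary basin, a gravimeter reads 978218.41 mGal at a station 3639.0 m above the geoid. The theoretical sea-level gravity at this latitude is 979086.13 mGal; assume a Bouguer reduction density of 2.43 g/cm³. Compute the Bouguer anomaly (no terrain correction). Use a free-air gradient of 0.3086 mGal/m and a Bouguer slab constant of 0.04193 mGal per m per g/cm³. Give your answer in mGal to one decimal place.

Free-air correction = 0.3086 × 3639.0 = 1123.00 mGal
Free-air anomaly = 978218.41 − 979086.13 + (1123.00) = 255.28 mGal
Bouguer slab correction = 0.04193 × 2.43 × 3639.0 = 370.78 mGal
Simple Bouguer anomaly = 255.28 − (370.78) = -115.50 mGal

-115.5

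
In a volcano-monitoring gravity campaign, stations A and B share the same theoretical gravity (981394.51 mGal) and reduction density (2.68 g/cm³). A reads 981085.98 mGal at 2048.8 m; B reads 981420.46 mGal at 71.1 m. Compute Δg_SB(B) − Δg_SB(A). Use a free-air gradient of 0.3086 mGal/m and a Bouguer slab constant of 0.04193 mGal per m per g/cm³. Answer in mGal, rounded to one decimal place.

Δg_SB(A) = 981085.98 − 981394.51 + 0.3086×2048.8 − 0.04193×2.68×2048.8 = 93.50 mGal
Δg_SB(B) = 981420.46 − 981394.51 + 0.3086×71.1 − 0.04193×2.68×71.1 = 39.90 mGal
Difference = 39.90 − (93.50) = -53.60 mGal

-53.6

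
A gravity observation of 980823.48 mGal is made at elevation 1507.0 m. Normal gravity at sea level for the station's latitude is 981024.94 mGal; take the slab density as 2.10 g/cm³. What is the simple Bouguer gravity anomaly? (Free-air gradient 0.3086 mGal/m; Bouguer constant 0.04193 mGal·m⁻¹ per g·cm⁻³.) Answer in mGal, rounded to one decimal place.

130.9

Free-air correction = 0.3086 × 1507.0 = 465.06 mGal
Free-air anomaly = 980823.48 − 981024.94 + (465.06) = 263.60 mGal
Bouguer slab correction = 0.04193 × 2.10 × 1507.0 = 132.70 mGal
Simple Bouguer anomaly = 263.60 − (132.70) = 130.90 mGal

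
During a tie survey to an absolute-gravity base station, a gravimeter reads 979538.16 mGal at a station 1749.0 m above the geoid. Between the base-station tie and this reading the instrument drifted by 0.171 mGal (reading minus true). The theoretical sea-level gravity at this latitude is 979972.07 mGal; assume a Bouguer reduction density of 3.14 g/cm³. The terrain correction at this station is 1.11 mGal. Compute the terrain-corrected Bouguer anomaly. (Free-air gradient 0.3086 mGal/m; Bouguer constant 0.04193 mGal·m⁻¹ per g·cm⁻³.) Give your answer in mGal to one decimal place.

Drift-corrected reading = 979538.16 − (0.171) = 979537.989 mGal
Free-air correction = 0.3086 × 1749.0 = 539.74 mGal
Free-air anomaly = 979537.989 − 979972.07 + (539.74) = 105.659 mGal
Bouguer slab correction = 0.04193 × 3.14 × 1749.0 = 230.27 mGal
Simple Bouguer anomaly = 105.659 − (230.27) = -124.611 mGal
Complete Bouguer anomaly = -124.611 + 1.11 = -123.501 mGal

-123.5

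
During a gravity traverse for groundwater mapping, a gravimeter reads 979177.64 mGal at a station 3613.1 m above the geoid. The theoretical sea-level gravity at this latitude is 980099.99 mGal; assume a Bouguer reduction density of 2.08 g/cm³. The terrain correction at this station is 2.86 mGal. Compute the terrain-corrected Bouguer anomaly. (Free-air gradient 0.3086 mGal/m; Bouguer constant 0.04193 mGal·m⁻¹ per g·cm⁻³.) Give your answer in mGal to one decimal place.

-119.6

Free-air correction = 0.3086 × 3613.1 = 1115.00 mGal
Free-air anomaly = 979177.64 − 980099.99 + (1115.00) = 192.65 mGal
Bouguer slab correction = 0.04193 × 2.08 × 3613.1 = 315.11 mGal
Simple Bouguer anomaly = 192.65 − (315.11) = -122.46 mGal
Complete Bouguer anomaly = -122.46 + 2.86 = -119.60 mGal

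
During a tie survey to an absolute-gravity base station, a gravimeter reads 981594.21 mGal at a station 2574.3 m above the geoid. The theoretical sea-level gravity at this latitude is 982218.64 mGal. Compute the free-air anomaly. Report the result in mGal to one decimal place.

Free-air correction = 0.3086 × 2574.3 = 794.43 mGal
Free-air anomaly = 981594.21 − 982218.64 + (794.43) = 170.00 mGal

170.0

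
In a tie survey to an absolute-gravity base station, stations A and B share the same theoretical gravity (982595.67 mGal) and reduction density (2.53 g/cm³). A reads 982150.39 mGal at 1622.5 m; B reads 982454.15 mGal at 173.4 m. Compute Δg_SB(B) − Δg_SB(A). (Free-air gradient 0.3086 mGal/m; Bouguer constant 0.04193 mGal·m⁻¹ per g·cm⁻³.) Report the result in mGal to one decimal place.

Δg_SB(A) = 982150.39 − 982595.67 + 0.3086×1622.5 − 0.04193×2.53×1622.5 = -116.70 mGal
Δg_SB(B) = 982454.15 − 982595.67 + 0.3086×173.4 − 0.04193×2.53×173.4 = -106.40 mGal
Difference = -106.40 − (-116.70) = 10.30 mGal

10.3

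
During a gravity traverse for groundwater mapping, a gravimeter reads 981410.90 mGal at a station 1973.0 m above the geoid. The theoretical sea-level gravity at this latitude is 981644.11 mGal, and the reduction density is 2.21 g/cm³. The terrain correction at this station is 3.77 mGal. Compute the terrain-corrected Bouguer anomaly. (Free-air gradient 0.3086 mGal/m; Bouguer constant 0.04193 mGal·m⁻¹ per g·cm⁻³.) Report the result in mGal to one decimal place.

Free-air correction = 0.3086 × 1973.0 = 608.87 mGal
Free-air anomaly = 981410.90 − 981644.11 + (608.87) = 375.66 mGal
Bouguer slab correction = 0.04193 × 2.21 × 1973.0 = 182.83 mGal
Simple Bouguer anomaly = 375.66 − (182.83) = 192.83 mGal
Complete Bouguer anomaly = 192.83 + 3.77 = 196.60 mGal

196.6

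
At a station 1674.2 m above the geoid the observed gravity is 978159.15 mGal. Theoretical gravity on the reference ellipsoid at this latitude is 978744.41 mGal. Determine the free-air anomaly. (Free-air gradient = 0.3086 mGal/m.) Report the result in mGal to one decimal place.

Free-air correction = 0.3086 × 1674.2 = 516.66 mGal
Free-air anomaly = 978159.15 − 978744.41 + (516.66) = -68.60 mGal

-68.6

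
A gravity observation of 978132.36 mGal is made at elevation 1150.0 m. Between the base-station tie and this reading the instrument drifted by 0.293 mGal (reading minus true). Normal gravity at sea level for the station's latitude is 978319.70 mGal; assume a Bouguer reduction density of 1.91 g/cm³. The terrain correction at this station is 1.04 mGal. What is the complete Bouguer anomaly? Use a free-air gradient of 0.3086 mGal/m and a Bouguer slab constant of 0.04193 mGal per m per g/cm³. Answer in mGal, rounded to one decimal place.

76.2

Drift-corrected reading = 978132.36 − (0.293) = 978132.067 mGal
Free-air correction = 0.3086 × 1150.0 = 354.89 mGal
Free-air anomaly = 978132.067 − 978319.70 + (354.89) = 167.257 mGal
Bouguer slab correction = 0.04193 × 1.91 × 1150.0 = 92.10 mGal
Simple Bouguer anomaly = 167.257 − (92.10) = 75.157 mGal
Complete Bouguer anomaly = 75.157 + 1.04 = 76.197 mGal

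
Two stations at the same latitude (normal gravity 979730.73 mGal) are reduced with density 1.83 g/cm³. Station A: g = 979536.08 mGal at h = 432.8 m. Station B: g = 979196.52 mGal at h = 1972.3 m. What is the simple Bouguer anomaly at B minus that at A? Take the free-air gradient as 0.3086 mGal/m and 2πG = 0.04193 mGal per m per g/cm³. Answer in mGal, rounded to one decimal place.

17.4

Δg_SB(A) = 979536.08 − 979730.73 + 0.3086×432.8 − 0.04193×1.83×432.8 = -94.30 mGal
Δg_SB(B) = 979196.52 − 979730.73 + 0.3086×1972.3 − 0.04193×1.83×1972.3 = -76.90 mGal
Difference = -76.90 − (-94.30) = 17.40 mGal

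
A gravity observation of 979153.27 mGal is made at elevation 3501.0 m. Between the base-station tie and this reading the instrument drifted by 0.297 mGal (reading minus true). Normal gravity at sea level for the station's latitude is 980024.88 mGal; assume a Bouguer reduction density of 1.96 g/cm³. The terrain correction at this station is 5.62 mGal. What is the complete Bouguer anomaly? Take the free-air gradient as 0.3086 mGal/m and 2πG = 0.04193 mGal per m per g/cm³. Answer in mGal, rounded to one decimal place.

Drift-corrected reading = 979153.27 − (0.297) = 979152.973 mGal
Free-air correction = 0.3086 × 3501.0 = 1080.41 mGal
Free-air anomaly = 979152.973 − 980024.88 + (1080.41) = 208.503 mGal
Bouguer slab correction = 0.04193 × 1.96 × 3501.0 = 287.72 mGal
Simple Bouguer anomaly = 208.503 − (287.72) = -79.217 mGal
Complete Bouguer anomaly = -79.217 + 5.62 = -73.597 mGal

-73.6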